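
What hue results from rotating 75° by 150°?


New hue = (H + rotation) mod 360
New hue = (75 + 150) mod 360
= 225 mod 360
= 225°


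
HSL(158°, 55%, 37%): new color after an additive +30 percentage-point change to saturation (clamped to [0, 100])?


Original S = 55%
Adjustment = +30 percentage points
New S = 55 + (30) = 85
Clamp to [0, 100] → 85
= HSL(158°, 85%, 37%)


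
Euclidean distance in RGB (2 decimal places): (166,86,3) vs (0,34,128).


d = √[(R₁-R₂)² + (G₁-G₂)² + (B₁-B₂)²]
d = √[(166-0)² + (86-34)² + (3-128)²]
d = √[27556 + 2704 + 15625]
d = √45885
d ≈ 214.21


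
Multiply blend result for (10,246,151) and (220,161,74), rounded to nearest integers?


Multiply: C = A×B/255, rounded to nearest integer
R: 10×220/255 = 2200/255 ≈ 8.627 → 9
G: 246×161/255 = 39606/255 ≈ 155.318 → 155
B: 151×74/255 = 11174/255 ≈ 43.820 → 44
= RGB(9, 155, 44)


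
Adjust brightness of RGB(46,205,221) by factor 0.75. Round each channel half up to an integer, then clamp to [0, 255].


Multiply each channel by 0.75, round half up, clamp to [0, 255]
R: 46×0.75 = 34.5 → round → 35
G: 205×0.75 = 153.75 → round → 154
B: 221×0.75 = 165.75 → round → 166
= RGB(35, 154, 166)


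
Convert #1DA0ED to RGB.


1D → 29 (R)
A0 → 160 (G)
ED → 237 (B)
= RGB(29, 160, 237)


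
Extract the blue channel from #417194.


Color: #417194
R = 41 = 65
G = 71 = 113
B = 94 = 148
Blue = 148


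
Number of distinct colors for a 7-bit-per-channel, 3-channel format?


Total bits = 7 bits/channel × 3 channels = 21 bits
Distinct colors = 2^21
= 2,097,152 colors


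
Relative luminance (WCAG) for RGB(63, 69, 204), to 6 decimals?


Linearize each channel (sRGB transfer function): c = v/255; c_lin = c/12.92 if c ≤ 0.04045, else ((c+0.055)/1.055)^2.4
  R: 63/255 ≈ 0.247059 > 0.04045 → ((0.247059+0.055)/1.055)^2.4 ≈ 0.049707
  G: 69/255 ≈ 0.270588 > 0.04045 → ((0.270588+0.055)/1.055)^2.4 ≈ 0.059511
  B: 204/255 ≈ 0.800000 > 0.04045 → ((0.800000+0.055)/1.055)^2.4 ≈ 0.603827
R_lin = 0.049707, G_lin = 0.059511, B_lin = 0.603827
L = 0.2126×R + 0.7152×G + 0.0722×B
L = 0.2126×0.049707 + 0.7152×0.059511 + 0.0722×0.603827
L ≈ 0.096726


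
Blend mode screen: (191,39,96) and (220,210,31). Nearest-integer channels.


Screen: C = 255 - (255-A)×(255-B)/255, rounded to nearest integer
R: 255 - (255-191)×(255-220)/255 = 255 - 2240/255 ≈ 255 - 8.784 = 246.216 → 246
G: 255 - (255-39)×(255-210)/255 = 255 - 9720/255 ≈ 255 - 38.118 = 216.882 → 217
B: 255 - (255-96)×(255-31)/255 = 255 - 35616/255 ≈ 255 - 139.671 = 115.329 → 115
= RGB(246, 217, 115)


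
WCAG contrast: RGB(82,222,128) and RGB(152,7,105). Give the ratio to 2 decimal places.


Linearize each sRGB channel c=v/255: c/12.92 if c ≤ 0.04045 else ((c+0.055)/1.055)^2.4
L = 0.2126×R_lin + 0.7152×G_lin + 0.0722×B_lin
Color 1 (82,222,128):
  R=82: 82/255≈0.3216 > 0.04045 → ((0.3216+0.055)/1.055)^2.4 ≈ 0.08438
  G=222: 222/255≈0.8706 > 0.04045 → ((0.8706+0.055)/1.055)^2.4 ≈ 0.73046
  B=128: 128/255≈0.5020 > 0.04045 → ((0.5020+0.055)/1.055)^2.4 ≈ 0.21586
  L1 = 0.2126×0.08438 + 0.7152×0.73046 + 0.0722×0.21586 ≈ 0.55595
Color 2 (152,7,105):
  R=152: 152/255≈0.5961 > 0.04045 → ((0.5961+0.055)/1.055)^2.4 ≈ 0.31399
  G=7: 7/255≈0.0275 ≤ 0.04045 → 0.0275/12.92 ≈ 0.00212
  B=105: 105/255≈0.4118 > 0.04045 → ((0.4118+0.055)/1.055)^2.4 ≈ 0.14126
  L2 = 0.2126×0.31399 + 0.7152×0.00212 + 0.0722×0.14126 ≈ 0.07847
Lighter = 0.55595, Darker = 0.07847
Ratio = (L_lighter + 0.05) / (L_darker + 0.05)
Ratio = (0.55595 + 0.05) / (0.07847 + 0.05) = 0.60595 / 0.12847 ≈ 4.7166
Ratio ≈ 4.72:1


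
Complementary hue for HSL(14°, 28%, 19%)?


Complement = opposite side of color wheel = hue + 180°
H' = (14 + 180) mod 360 = 194°
S and L unchanged.
= HSL(194°, 28%, 19%)


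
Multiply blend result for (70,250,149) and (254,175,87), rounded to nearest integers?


Multiply: C = A×B/255, rounded to nearest integer
R: 70×254/255 = 17780/255 ≈ 69.725 → 70
G: 250×175/255 = 43750/255 ≈ 171.569 → 172
B: 149×87/255 = 12963/255 ≈ 50.835 → 51
= RGB(70, 172, 51)


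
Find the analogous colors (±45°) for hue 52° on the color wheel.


Base hue: 52°
Left analog: (52 - 45) mod 360 = 7°
Right analog: (52 + 45) mod 360 = 97°
Analogous hues = 7° and 97°


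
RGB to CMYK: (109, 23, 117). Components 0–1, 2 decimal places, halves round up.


R'=109/255≈0.4275, G'=23/255≈0.0902, B'=117/255≈0.4588
K = 1 - max(R',G',B') = 1 - 117/255 = 138/255 = 0.54117… → 0.54
(1-R'-K)/(1-K) simplifies to (max-R)/max with max = 117:
C = (117-109)/117 = 8/117 = 0.06837… → 0.07
M = (117-23)/117 = 94/117 = 0.80341… → 0.80
Y = (117-117)/117 = 0/117 = 0 → 0.00
= CMYK(0.07, 0.80, 0.00, 0.54)


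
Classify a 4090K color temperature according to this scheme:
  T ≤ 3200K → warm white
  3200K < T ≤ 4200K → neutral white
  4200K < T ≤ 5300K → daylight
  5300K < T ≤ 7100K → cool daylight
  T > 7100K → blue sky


Temperature: 4090K
3200K < 4090K ≤ 4200K → neutral white
Classification: neutral white


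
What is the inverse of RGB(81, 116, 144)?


Invert: (255-R, 255-G, 255-B)
R: 255-81 = 174
G: 255-116 = 139
B: 255-144 = 111
= RGB(174, 139, 111)


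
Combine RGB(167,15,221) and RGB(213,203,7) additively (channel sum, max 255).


Additive: each channel = min(255, C₁+C₂)
R: 167+213 = 380 → 255
G: 15+203 = 218 → 218
B: 221+7 = 228 → 228
= RGB(255, 218, 228)


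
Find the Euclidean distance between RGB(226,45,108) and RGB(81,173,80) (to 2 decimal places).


d = √[(R₁-R₂)² + (G₁-G₂)² + (B₁-B₂)²]
d = √[(226-81)² + (45-173)² + (108-80)²]
d = √[21025 + 16384 + 784]
d = √38193
d ≈ 195.43


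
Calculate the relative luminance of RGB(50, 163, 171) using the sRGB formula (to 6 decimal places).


Linearize each channel (sRGB transfer function): c = v/255; c_lin = c/12.92 if c ≤ 0.04045, else ((c+0.055)/1.055)^2.4
  R: 50/255 ≈ 0.196078 > 0.04045 → ((0.196078+0.055)/1.055)^2.4 ≈ 0.031896
  G: 163/255 ≈ 0.639216 > 0.04045 → ((0.639216+0.055)/1.055)^2.4 ≈ 0.366253
  B: 171/255 ≈ 0.670588 > 0.04045 → ((0.670588+0.055)/1.055)^2.4 ≈ 0.407240
R_lin = 0.031896, G_lin = 0.366253, B_lin = 0.407240
L = 0.2126×R + 0.7152×G + 0.0722×B
L = 0.2126×0.031896 + 0.7152×0.366253 + 0.0722×0.407240
L ≈ 0.298128


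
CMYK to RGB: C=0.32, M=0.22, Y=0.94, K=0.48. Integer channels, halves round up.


R = 255 × (1-C) × (1-K) = 255 × 0.68 × 0.52 = 90.168 → 90
G = 255 × (1-M) × (1-K) = 255 × 0.78 × 0.52 = 103.428 → 103
B = 255 × (1-Y) × (1-K) = 255 × 0.06 × 0.52 = 7.956 → 8
= RGB(90, 103, 8)


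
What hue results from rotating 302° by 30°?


New hue = (H + rotation) mod 360
New hue = (302 + 30) mod 360
= 332 mod 360
= 332°


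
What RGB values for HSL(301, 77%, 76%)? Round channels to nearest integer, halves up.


H=301°, S=0.77, L=0.76
C = (1-|2L-1|)×S = (1-|0.52|)×0.77 = 0.3696
H' = H/60 = 301/60 ≈ 5.0167; X = C×(1-|H' mod 2 - 1|) = 0.36344
m = L - C/2 = 0.76 - 0.1848 = 0.5752
Sector ⌊H'⌋ = 5 → (R',G',B') = (0.3696, 0.0, 0.36344)
RGB = ((R'+m)×255, (G'+m)×255, (B'+m)×255) = (240.924, 146.676, 239.3532)
Round half up → RGB(241, 147, 239)


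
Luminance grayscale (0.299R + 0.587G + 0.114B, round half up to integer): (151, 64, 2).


Gray = 0.299×R + 0.587×G + 0.114×B
Gray = 0.299×151 + 0.587×64 + 0.114×2
Gray = 45.149 + 37.568 + 0.228
Gray = 82.945 → round half up → 83
Gray = 83


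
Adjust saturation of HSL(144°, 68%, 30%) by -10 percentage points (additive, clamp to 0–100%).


Original S = 68%
Adjustment = -10 percentage points
New S = 68 + (-10) = 58
Clamp to [0, 100] → 58
= HSL(144°, 58%, 30%)


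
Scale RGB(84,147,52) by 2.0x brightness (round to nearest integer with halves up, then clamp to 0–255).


Multiply each channel by 2.0, round half up, clamp to [0, 255]
R: 84×2.0 = 168
G: 147×2.0 = 294 → clamp → 255
B: 52×2.0 = 104
= RGB(168, 255, 104)


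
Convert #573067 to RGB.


57 → 87 (R)
30 → 48 (G)
67 → 103 (B)
= RGB(87, 48, 103)


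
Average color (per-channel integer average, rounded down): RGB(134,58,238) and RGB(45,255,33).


Midpoint: each channel = ⌊(C₁+C₂)/2⌋
R: ⌊(134+45)/2⌋ = 89
G: ⌊(58+255)/2⌋ = 156
B: ⌊(238+33)/2⌋ = 135
= RGB(89, 156, 135)


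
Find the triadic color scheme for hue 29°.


Triadic: equally spaced at 120° intervals
H1 = 29°
H2 = (29 + 120) mod 360 = 149°
H3 = (29 + 240) mod 360 = 269°
Triadic = 29°, 149°, 269°


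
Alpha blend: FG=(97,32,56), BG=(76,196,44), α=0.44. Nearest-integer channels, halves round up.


C = α×F + (1-α)×B, with 1-α = 0.56
R: 0.44×97 + 0.56×76 = 42.68 + 42.56 = 85.24 → 85
G: 0.44×32 + 0.56×196 = 14.08 + 109.76 = 123.84 → 124
B: 0.44×56 + 0.56×44 = 24.64 + 24.64 = 49.28 → 49
= RGB(85, 124, 49)


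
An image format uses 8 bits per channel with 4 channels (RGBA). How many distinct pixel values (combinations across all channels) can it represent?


Total bits = 8 bits/channel × 4 channels = 32 bits
Distinct pixel values = 2^32
= 4,294,967,296 pixel values


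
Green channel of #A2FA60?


Color: #A2FA60
R = A2 = 162
G = FA = 250
B = 60 = 96
Green = 250


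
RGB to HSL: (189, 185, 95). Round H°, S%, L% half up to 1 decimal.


Normalize: R'=189/255≈0.7412, G'=185/255≈0.7255, B'=95/255≈0.3725
Max=189/255, Min=95/255, Δ=Max-Min=94/255
L = (Max+Min)/2 = (189+95)/510 = 284/510 = 0.55686… → L = 55.7%
L > 0.5 → S = Δ/(2-Max-Min) = 94/(510-189-95) = 94/226 = 0.41592… → S = 41.6%
(the 1/255 factors cancel in S and H, so raw channel differences can be used)
Max is R' → H = 60 × (((G-B)/Δ) mod 6) = 60 × (((185-95)/94) mod 6)
  90/94 = 0.9574…
  H = 60 × 0.9574… = 57.446…° → H = 57.4°
= HSL(57.4°, 41.6%, 55.7%)


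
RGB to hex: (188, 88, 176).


R = 188 → BC (hex)
G = 88 → 58 (hex)
B = 176 → B0 (hex)
Hex = #BC58B0


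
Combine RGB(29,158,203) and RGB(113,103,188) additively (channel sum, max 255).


Additive: each channel = min(255, C₁+C₂)
R: 29+113 = 142 → 142
G: 158+103 = 261 → 255
B: 203+188 = 391 → 255
= RGB(142, 255, 255)


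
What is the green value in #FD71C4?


Color: #FD71C4
R = FD = 253
G = 71 = 113
B = C4 = 196
Green = 113


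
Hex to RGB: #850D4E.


85 → 133 (R)
0D → 13 (G)
4E → 78 (B)
= RGB(133, 13, 78)


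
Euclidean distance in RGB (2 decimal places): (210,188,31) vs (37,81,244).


d = √[(R₁-R₂)² + (G₁-G₂)² + (B₁-B₂)²]
d = √[(210-37)² + (188-81)² + (31-244)²]
d = √[29929 + 11449 + 45369]
d = √86747
d ≈ 294.53


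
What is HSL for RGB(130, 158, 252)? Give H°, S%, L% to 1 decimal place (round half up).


Normalize: R'=130/255≈0.5098, G'=158/255≈0.6196, B'=252/255≈0.9882
Max=252/255, Min=130/255, Δ=Max-Min=122/255
L = (Max+Min)/2 = (252+130)/510 = 382/510 = 0.74901… → L = 74.9%
L > 0.5 → S = Δ/(2-Max-Min) = 122/(510-252-130) = 122/128 = 0.95312… → S = 95.3%
(the 1/255 factors cancel in S and H, so raw channel differences can be used)
Max is B' → H = 60 × ((R-G)/Δ + 4) = 60 × ((130-158)/122 + 4)
  -28/122 + 4 = -0.2295… + 4 = 3.7704…
  H = 60 × 3.7704… = 226.229…° → H = 226.2°
= HSL(226.2°, 95.3%, 74.9%)


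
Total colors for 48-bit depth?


Colors = 2^bits = 2^48
= 281,474,976,710,656 colors


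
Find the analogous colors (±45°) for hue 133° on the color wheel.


Base hue: 133°
Left analog: (133 - 45) mod 360 = 88°
Right analog: (133 + 45) mod 360 = 178°
Analogous hues = 88° and 178°


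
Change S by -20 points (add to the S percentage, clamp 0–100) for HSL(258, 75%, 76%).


Original S = 75%
Adjustment = -20 percentage points
New S = 75 + (-20) = 55
Clamp to [0, 100] → 55
= HSL(258°, 55%, 76%)


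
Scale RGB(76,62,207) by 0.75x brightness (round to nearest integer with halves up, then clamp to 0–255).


Multiply each channel by 0.75, round half up, clamp to [0, 255]
R: 76×0.75 = 57
G: 62×0.75 = 46.5 → round → 47
B: 207×0.75 = 155.25 → round → 155
= RGB(57, 47, 155)


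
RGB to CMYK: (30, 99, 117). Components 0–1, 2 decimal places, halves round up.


R'=30/255≈0.1176, G'=99/255≈0.3882, B'=117/255≈0.4588
K = 1 - max(R',G',B') = 1 - 117/255 = 138/255 = 0.54117… → 0.54
(1-R'-K)/(1-K) simplifies to (max-R)/max with max = 117:
C = (117-30)/117 = 87/117 = 0.74358… → 0.74
M = (117-99)/117 = 18/117 = 0.15384… → 0.15
Y = (117-117)/117 = 0/117 = 0 → 0.00
= CMYK(0.74, 0.15, 0.00, 0.54)


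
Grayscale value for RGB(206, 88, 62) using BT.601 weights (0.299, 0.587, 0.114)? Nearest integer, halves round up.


Gray = 0.299×R + 0.587×G + 0.114×B
Gray = 0.299×206 + 0.587×88 + 0.114×62
Gray = 61.594 + 51.656 + 7.068
Gray = 120.318 → round half up → 120
Gray = 120


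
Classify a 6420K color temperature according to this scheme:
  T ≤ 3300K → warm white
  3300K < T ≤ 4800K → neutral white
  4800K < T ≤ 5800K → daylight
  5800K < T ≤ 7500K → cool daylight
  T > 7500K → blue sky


Temperature: 6420K
5800K < 6420K ≤ 7500K → cool daylight
Classification: cool daylight


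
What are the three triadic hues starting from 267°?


Triadic: equally spaced at 120° intervals
H1 = 267°
H2 = (267 + 120) mod 360 = 27°
H3 = (267 + 240) mod 360 = 147°
Triadic = 267°, 27°, 147°


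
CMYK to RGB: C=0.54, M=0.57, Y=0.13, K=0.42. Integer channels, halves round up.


R = 255 × (1-C) × (1-K) = 255 × 0.46 × 0.58 = 68.034 → 68
G = 255 × (1-M) × (1-K) = 255 × 0.43 × 0.58 = 63.597 → 64
B = 255 × (1-Y) × (1-K) = 255 × 0.87 × 0.58 = 128.673 → 129
= RGB(68, 64, 129)


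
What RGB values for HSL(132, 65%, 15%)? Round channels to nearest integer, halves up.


H=132°, S=0.65, L=0.15
C = (1-|2L-1|)×S = (1-|-0.70|)×0.65 = 0.195
H' = H/60 = 132/60 ≈ 2.2000; X = C×(1-|H' mod 2 - 1|) = 0.039
m = L - C/2 = 0.15 - 0.0975 = 0.0525
Sector ⌊H'⌋ = 2 → (R',G',B') = (0.0, 0.195, 0.039)
RGB = ((R'+m)×255, (G'+m)×255, (B'+m)×255) = (13.3875, 63.1125, 23.3325)
Round half up → RGB(13, 63, 23)


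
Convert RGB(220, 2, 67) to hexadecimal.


R = 220 → DC (hex)
G = 2 → 02 (hex)
B = 67 → 43 (hex)
Hex = #DC0243


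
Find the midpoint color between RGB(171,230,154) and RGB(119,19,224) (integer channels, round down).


Midpoint: each channel = ⌊(C₁+C₂)/2⌋
R: ⌊(171+119)/2⌋ = 145
G: ⌊(230+19)/2⌋ = 124
B: ⌊(154+224)/2⌋ = 189
= RGB(145, 124, 189)


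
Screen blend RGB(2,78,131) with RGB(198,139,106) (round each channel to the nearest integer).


Screen: C = 255 - (255-A)×(255-B)/255, rounded to nearest integer
R: 255 - (255-2)×(255-198)/255 = 255 - 14421/255 ≈ 255 - 56.553 = 198.447 → 198
G: 255 - (255-78)×(255-139)/255 = 255 - 20532/255 ≈ 255 - 80.518 = 174.482 → 174
B: 255 - (255-131)×(255-106)/255 = 255 - 18476/255 ≈ 255 - 72.455 = 182.545 → 183
= RGB(198, 174, 183)


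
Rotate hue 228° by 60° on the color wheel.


New hue = (H + rotation) mod 360
New hue = (228 + 60) mod 360
= 288 mod 360
= 288°


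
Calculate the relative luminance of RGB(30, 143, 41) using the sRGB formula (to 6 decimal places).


Linearize each channel (sRGB transfer function): c = v/255; c_lin = c/12.92 if c ≤ 0.04045, else ((c+0.055)/1.055)^2.4
  R: 30/255 ≈ 0.117647 > 0.04045 → ((0.117647+0.055)/1.055)^2.4 ≈ 0.012983
  G: 143/255 ≈ 0.560784 > 0.04045 → ((0.560784+0.055)/1.055)^2.4 ≈ 0.274677
  B: 41/255 ≈ 0.160784 > 0.04045 → ((0.160784+0.055)/1.055)^2.4 ≈ 0.022174
R_lin = 0.012983, G_lin = 0.274677, B_lin = 0.022174
L = 0.2126×R + 0.7152×G + 0.0722×B
L = 0.2126×0.012983 + 0.7152×0.274677 + 0.0722×0.022174
L ≈ 0.200810


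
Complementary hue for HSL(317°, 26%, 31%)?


Complement = opposite side of color wheel = hue + 180°
H' = (317 + 180) mod 360 = 137°
S and L unchanged.
= HSL(137°, 26%, 31%)


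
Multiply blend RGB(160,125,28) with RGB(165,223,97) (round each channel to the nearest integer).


Multiply: C = A×B/255, rounded to nearest integer
R: 160×165/255 = 26400/255 ≈ 103.529 → 104
G: 125×223/255 = 27875/255 ≈ 109.314 → 109
B: 28×97/255 = 2716/255 ≈ 10.651 → 11
= RGB(104, 109, 11)


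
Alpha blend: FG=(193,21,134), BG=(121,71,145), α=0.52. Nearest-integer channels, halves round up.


C = α×F + (1-α)×B, with 1-α = 0.48
R: 0.52×193 + 0.48×121 = 100.36 + 58.08 = 158.44 → 158
G: 0.52×21 + 0.48×71 = 10.92 + 34.08 = 45.00 → 45
B: 0.52×134 + 0.48×145 = 69.68 + 69.60 = 139.28 → 139
= RGB(158, 45, 139)


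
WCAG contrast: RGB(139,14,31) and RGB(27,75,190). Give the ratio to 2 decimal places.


Linearize each sRGB channel c=v/255: c/12.92 if c ≤ 0.04045 else ((c+0.055)/1.055)^2.4
L = 0.2126×R_lin + 0.7152×G_lin + 0.0722×B_lin
Color 1 (139,14,31):
  R=139: 139/255≈0.5451 > 0.04045 → ((0.5451+0.055)/1.055)^2.4 ≈ 0.25818
  G=14: 14/255≈0.0549 > 0.04045 → ((0.0549+0.055)/1.055)^2.4 ≈ 0.00439
  B=31: 31/255≈0.1216 > 0.04045 → ((0.1216+0.055)/1.055)^2.4 ≈ 0.01370
  L1 = 0.2126×0.25818 + 0.7152×0.00439 + 0.0722×0.01370 ≈ 0.05902
Color 2 (27,75,190):
  R=27: 27/255≈0.1059 > 0.04045 → ((0.1059+0.055)/1.055)^2.4 ≈ 0.01096
  G=75: 75/255≈0.2941 > 0.04045 → ((0.2941+0.055)/1.055)^2.4 ≈ 0.07036
  B=190: 190/255≈0.7451 > 0.04045 → ((0.7451+0.055)/1.055)^2.4 ≈ 0.51492
  L2 = 0.2126×0.01096 + 0.7152×0.07036 + 0.0722×0.51492 ≈ 0.08983
Lighter = 0.08983, Darker = 0.05902
Ratio = (L_lighter + 0.05) / (L_darker + 0.05)
Ratio = (0.08983 + 0.05) / (0.05902 + 0.05) = 0.13983 / 0.10902 ≈ 1.2826
Ratio ≈ 1.28:1


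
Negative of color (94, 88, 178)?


Invert: (255-R, 255-G, 255-B)
R: 255-94 = 161
G: 255-88 = 167
B: 255-178 = 77
= RGB(161, 167, 77)


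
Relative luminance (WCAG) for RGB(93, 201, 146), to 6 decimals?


Linearize each channel (sRGB transfer function): c = v/255; c_lin = c/12.92 if c ≤ 0.04045, else ((c+0.055)/1.055)^2.4
  R: 93/255 ≈ 0.364706 > 0.04045 → ((0.364706+0.055)/1.055)^2.4 ≈ 0.109462
  G: 201/255 ≈ 0.788235 > 0.04045 → ((0.788235+0.055)/1.055)^2.4 ≈ 0.584078
  B: 146/255 ≈ 0.572549 > 0.04045 → ((0.572549+0.055)/1.055)^2.4 ≈ 0.287441
R_lin = 0.109462, G_lin = 0.584078, B_lin = 0.287441
L = 0.2126×R + 0.7152×G + 0.0722×B
L = 0.2126×0.109462 + 0.7152×0.584078 + 0.0722×0.287441
L ≈ 0.461758


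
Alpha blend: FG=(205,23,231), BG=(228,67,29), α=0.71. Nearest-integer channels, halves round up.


C = α×F + (1-α)×B, with 1-α = 0.29
R: 0.71×205 + 0.29×228 = 145.55 + 66.12 = 211.67 → 212
G: 0.71×23 + 0.29×67 = 16.33 + 19.43 = 35.76 → 36
B: 0.71×231 + 0.29×29 = 164.01 + 8.41 = 172.42 → 172
= RGB(212, 36, 172)


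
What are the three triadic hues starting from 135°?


Triadic: equally spaced at 120° intervals
H1 = 135°
H2 = (135 + 120) mod 360 = 255°
H3 = (135 + 240) mod 360 = 15°
Triadic = 135°, 255°, 15°


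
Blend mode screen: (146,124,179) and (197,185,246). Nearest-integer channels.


Screen: C = 255 - (255-A)×(255-B)/255, rounded to nearest integer
R: 255 - (255-146)×(255-197)/255 = 255 - 6322/255 ≈ 255 - 24.792 = 230.208 → 230
G: 255 - (255-124)×(255-185)/255 = 255 - 9170/255 ≈ 255 - 35.961 = 219.039 → 219
B: 255 - (255-179)×(255-246)/255 = 255 - 684/255 ≈ 255 - 2.682 = 252.318 → 252
= RGB(230, 219, 252)


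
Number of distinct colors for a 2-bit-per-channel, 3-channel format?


Total bits = 2 bits/channel × 3 channels = 6 bits
Distinct colors = 2^6
= 64 colors


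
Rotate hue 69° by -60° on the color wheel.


New hue = (H + rotation) mod 360
New hue = (69 -60) mod 360
= 9 mod 360
= 9°


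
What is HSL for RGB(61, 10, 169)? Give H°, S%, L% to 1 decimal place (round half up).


Normalize: R'=61/255≈0.2392, G'=10/255≈0.0392, B'=169/255≈0.6627
Max=169/255, Min=10/255, Δ=Max-Min=159/255
L = (Max+Min)/2 = (169+10)/510 = 179/510 = 0.35098… → L = 35.1%
L ≤ 0.5 → S = Δ/(Max+Min) = 159/(169+10) = 159/179 = 0.88826… → S = 88.8%
(the 1/255 factors cancel in S and H, so raw channel differences can be used)
Max is B' → H = 60 × ((R-G)/Δ + 4) = 60 × ((61-10)/159 + 4)
  51/159 + 4 = 0.3207… + 4 = 4.3207…
  H = 60 × 4.3207… = 259.245…° → H = 259.2°
= HSL(259.2°, 88.8%, 35.1%)


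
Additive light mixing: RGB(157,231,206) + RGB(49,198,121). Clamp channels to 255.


Additive: each channel = min(255, C₁+C₂)
R: 157+49 = 206 → 206
G: 231+198 = 429 → 255
B: 206+121 = 327 → 255
= RGB(206, 255, 255)


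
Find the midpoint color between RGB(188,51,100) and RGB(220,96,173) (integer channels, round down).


Midpoint: each channel = ⌊(C₁+C₂)/2⌋
R: ⌊(188+220)/2⌋ = 204
G: ⌊(51+96)/2⌋ = 73
B: ⌊(100+173)/2⌋ = 136
= RGB(204, 73, 136)


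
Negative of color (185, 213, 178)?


Invert: (255-R, 255-G, 255-B)
R: 255-185 = 70
G: 255-213 = 42
B: 255-178 = 77
= RGB(70, 42, 77)


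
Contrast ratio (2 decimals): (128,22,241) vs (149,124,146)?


Linearize each sRGB channel c=v/255: c/12.92 if c ≤ 0.04045 else ((c+0.055)/1.055)^2.4
L = 0.2126×R_lin + 0.7152×G_lin + 0.0722×B_lin
Color 1 (128,22,241):
  R=128: 128/255≈0.5020 > 0.04045 → ((0.5020+0.055)/1.055)^2.4 ≈ 0.21586
  G=22: 22/255≈0.0863 > 0.04045 → ((0.0863+0.055)/1.055)^2.4 ≈ 0.00802
  B=241: 241/255≈0.9451 > 0.04045 → ((0.9451+0.055)/1.055)^2.4 ≈ 0.87962
  L1 = 0.2126×0.21586 + 0.7152×0.00802 + 0.0722×0.87962 ≈ 0.11514
Color 2 (149,124,146):
  R=149: 149/255≈0.5843 > 0.04045 → ((0.5843+0.055)/1.055)^2.4 ≈ 0.30054
  G=124: 124/255≈0.4863 > 0.04045 → ((0.4863+0.055)/1.055)^2.4 ≈ 0.20156
  B=146: 146/255≈0.5725 > 0.04045 → ((0.5725+0.055)/1.055)^2.4 ≈ 0.28744
  L2 = 0.2126×0.30054 + 0.7152×0.20156 + 0.0722×0.28744 ≈ 0.22880
Lighter = 0.22880, Darker = 0.11514
Ratio = (L_lighter + 0.05) / (L_darker + 0.05)
Ratio = (0.22880 + 0.05) / (0.11514 + 0.05) = 0.27880 / 0.16514 ≈ 1.6883
Ratio ≈ 1.69:1


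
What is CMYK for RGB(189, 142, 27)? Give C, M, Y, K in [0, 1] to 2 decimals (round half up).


R'=189/255≈0.7412, G'=142/255≈0.5569, B'=27/255≈0.1059
K = 1 - max(R',G',B') = 1 - 189/255 = 66/255 = 0.25882… → 0.26
(1-R'-K)/(1-K) simplifies to (max-R)/max with max = 189:
C = (189-189)/189 = 0/189 = 0 → 0.00
M = (189-142)/189 = 47/189 = 0.24867… → 0.25
Y = (189-27)/189 = 162/189 = 0.85714… → 0.86
= CMYK(0.00, 0.25, 0.86, 0.26)


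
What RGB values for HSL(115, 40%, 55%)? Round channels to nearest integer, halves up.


H=115°, S=0.40, L=0.55
C = (1-|2L-1|)×S = (1-|0.10|)×0.40 = 0.36
H' = H/60 = 115/60 ≈ 1.9167; X = C×(1-|H' mod 2 - 1|) = 0.03
m = L - C/2 = 0.55 - 0.18 = 0.37
Sector ⌊H'⌋ = 1 → (R',G',B') = (0.03, 0.36, 0.0)
RGB = ((R'+m)×255, (G'+m)×255, (B'+m)×255) = (102.0, 186.15, 94.35)
Round half up → RGB(102, 186, 94)


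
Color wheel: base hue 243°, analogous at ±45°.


Base hue: 243°
Left analog: (243 - 45) mod 360 = 198°
Right analog: (243 + 45) mod 360 = 288°
Analogous hues = 198° and 288°


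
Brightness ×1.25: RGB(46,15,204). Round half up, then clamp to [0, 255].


Multiply each channel by 1.25, round half up, clamp to [0, 255]
R: 46×1.25 = 57.5 → round → 58
G: 15×1.25 = 18.75 → round → 19
B: 204×1.25 = 255
= RGB(58, 19, 255)


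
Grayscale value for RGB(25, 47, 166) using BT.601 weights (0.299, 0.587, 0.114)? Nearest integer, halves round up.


Gray = 0.299×R + 0.587×G + 0.114×B
Gray = 0.299×25 + 0.587×47 + 0.114×166
Gray = 7.475 + 27.589 + 18.924
Gray = 53.988 → round half up → 54
Gray = 54


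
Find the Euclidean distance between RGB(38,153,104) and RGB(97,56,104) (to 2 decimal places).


d = √[(R₁-R₂)² + (G₁-G₂)² + (B₁-B₂)²]
d = √[(38-97)² + (153-56)² + (104-104)²]
d = √[3481 + 9409 + 0]
d = √12890
d ≈ 113.53


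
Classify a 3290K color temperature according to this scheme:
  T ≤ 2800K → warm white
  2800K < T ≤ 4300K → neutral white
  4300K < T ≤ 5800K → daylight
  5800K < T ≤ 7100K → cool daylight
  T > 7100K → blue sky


Temperature: 3290K
2800K < 3290K ≤ 4300K → neutral white
Classification: neutral white


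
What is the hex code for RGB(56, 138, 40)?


R = 56 → 38 (hex)
G = 138 → 8A (hex)
B = 40 → 28 (hex)
Hex = #388A28


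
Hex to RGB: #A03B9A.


A0 → 160 (R)
3B → 59 (G)
9A → 154 (B)
= RGB(160, 59, 154)


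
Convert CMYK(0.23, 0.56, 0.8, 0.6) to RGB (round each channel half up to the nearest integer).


R = 255 × (1-C) × (1-K) = 255 × 0.77 × 0.40 = 78.54 → 79
G = 255 × (1-M) × (1-K) = 255 × 0.44 × 0.40 = 44.88 → 45
B = 255 × (1-Y) × (1-K) = 255 × 0.20 × 0.40 = 20.4 → 20
= RGB(79, 45, 20)


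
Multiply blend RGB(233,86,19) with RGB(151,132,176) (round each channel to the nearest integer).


Multiply: C = A×B/255, rounded to nearest integer
R: 233×151/255 = 35183/255 ≈ 137.973 → 138
G: 86×132/255 = 11352/255 ≈ 44.518 → 45
B: 19×176/255 = 3344/255 ≈ 13.114 → 13
= RGB(138, 45, 13)


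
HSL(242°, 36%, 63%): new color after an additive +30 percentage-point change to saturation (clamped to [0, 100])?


Original S = 36%
Adjustment = +30 percentage points
New S = 36 + (30) = 66
Clamp to [0, 100] → 66
= HSL(242°, 66%, 63%)


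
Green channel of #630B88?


Color: #630B88
R = 63 = 99
G = 0B = 11
B = 88 = 136
Green = 11


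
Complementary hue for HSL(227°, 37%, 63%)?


Complement = opposite side of color wheel = hue + 180°
H' = (227 + 180) mod 360 = 47°
S and L unchanged.
= HSL(47°, 37%, 63%)


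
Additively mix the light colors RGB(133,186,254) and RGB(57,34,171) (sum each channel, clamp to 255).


Additive: each channel = min(255, C₁+C₂)
R: 133+57 = 190 → 190
G: 186+34 = 220 → 220
B: 254+171 = 425 → 255
= RGB(190, 220, 255)


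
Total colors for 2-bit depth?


Colors = 2^bits = 2^2
= 4 colors


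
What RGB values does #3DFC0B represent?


3D → 61 (R)
FC → 252 (G)
0B → 11 (B)
= RGB(61, 252, 11)


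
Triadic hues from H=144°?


Triadic: equally spaced at 120° intervals
H1 = 144°
H2 = (144 + 120) mod 360 = 264°
H3 = (144 + 240) mod 360 = 24°
Triadic = 144°, 264°, 24°


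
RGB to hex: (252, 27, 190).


R = 252 → FC (hex)
G = 27 → 1B (hex)
B = 190 → BE (hex)
Hex = #FC1BBE


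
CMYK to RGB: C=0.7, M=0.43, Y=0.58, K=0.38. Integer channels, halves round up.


R = 255 × (1-C) × (1-K) = 255 × 0.30 × 0.62 = 47.43 → 47
G = 255 × (1-M) × (1-K) = 255 × 0.57 × 0.62 = 90.117 → 90
B = 255 × (1-Y) × (1-K) = 255 × 0.42 × 0.62 = 66.402 → 66
= RGB(47, 90, 66)


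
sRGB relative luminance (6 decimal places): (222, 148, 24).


Linearize each channel (sRGB transfer function): c = v/255; c_lin = c/12.92 if c ≤ 0.04045, else ((c+0.055)/1.055)^2.4
  R: 222/255 ≈ 0.870588 > 0.04045 → ((0.870588+0.055)/1.055)^2.4 ≈ 0.730461
  G: 148/255 ≈ 0.580392 > 0.04045 → ((0.580392+0.055)/1.055)^2.4 ≈ 0.296138
  B: 24/255 ≈ 0.094118 > 0.04045 → ((0.094118+0.055)/1.055)^2.4 ≈ 0.009134
R_lin = 0.730461, G_lin = 0.296138, B_lin = 0.009134
L = 0.2126×R + 0.7152×G + 0.0722×B
L = 0.2126×0.730461 + 0.7152×0.296138 + 0.0722×0.009134
L ≈ 0.367754


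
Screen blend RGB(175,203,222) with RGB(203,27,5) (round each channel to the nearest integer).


Screen: C = 255 - (255-A)×(255-B)/255, rounded to nearest integer
R: 255 - (255-175)×(255-203)/255 = 255 - 4160/255 ≈ 255 - 16.314 = 238.686 → 239
G: 255 - (255-203)×(255-27)/255 = 255 - 11856/255 ≈ 255 - 46.494 = 208.506 → 209
B: 255 - (255-222)×(255-5)/255 = 255 - 8250/255 ≈ 255 - 32.353 = 222.647 → 223
= RGB(239, 209, 223)


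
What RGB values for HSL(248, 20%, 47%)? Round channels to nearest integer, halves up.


H=248°, S=0.20, L=0.47
C = (1-|2L-1|)×S = (1-|-0.06|)×0.20 = 0.188
H' = H/60 = 248/60 ≈ 4.1333; X = C×(1-|H' mod 2 - 1|) ≈ 0.0251
m = L - C/2 = 0.47 - 0.094 = 0.376
Sector ⌊H'⌋ = 4 → (R',G',B') = (≈0.0251, 0.0, 0.188)
RGB = ((R'+m)×255, (G'+m)×255, (B'+m)×255) = (102.272, 95.88, 143.82)
Round half up → RGB(102, 96, 144)


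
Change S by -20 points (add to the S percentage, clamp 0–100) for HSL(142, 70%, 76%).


Original S = 70%
Adjustment = -20 percentage points
New S = 70 + (-20) = 50
Clamp to [0, 100] → 50
= HSL(142°, 50%, 76%)


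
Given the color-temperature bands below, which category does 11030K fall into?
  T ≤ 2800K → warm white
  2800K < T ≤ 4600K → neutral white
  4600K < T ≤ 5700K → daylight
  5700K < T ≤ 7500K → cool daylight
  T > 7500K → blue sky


Temperature: 11030K
11030K > 7500K → blue sky
Classification: blue sky


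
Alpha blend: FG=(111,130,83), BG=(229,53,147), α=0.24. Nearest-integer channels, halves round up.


C = α×F + (1-α)×B, with 1-α = 0.76
R: 0.24×111 + 0.76×229 = 26.64 + 174.04 = 200.68 → 201
G: 0.24×130 + 0.76×53 = 31.20 + 40.28 = 71.48 → 71
B: 0.24×83 + 0.76×147 = 19.92 + 111.72 = 131.64 → 132
= RGB(201, 71, 132)


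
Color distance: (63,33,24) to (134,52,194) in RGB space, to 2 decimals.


d = √[(R₁-R₂)² + (G₁-G₂)² + (B₁-B₂)²]
d = √[(63-134)² + (33-52)² + (24-194)²]
d = √[5041 + 361 + 28900]
d = √34302
d ≈ 185.21


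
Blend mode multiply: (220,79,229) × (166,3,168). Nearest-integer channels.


Multiply: C = A×B/255, rounded to nearest integer
R: 220×166/255 = 36520/255 ≈ 143.216 → 143
G: 79×3/255 = 237/255 ≈ 0.929 → 1
B: 229×168/255 = 38472/255 ≈ 150.871 → 151
= RGB(143, 1, 151)


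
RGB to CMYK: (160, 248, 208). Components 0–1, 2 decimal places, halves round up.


R'=160/255≈0.6275, G'=248/255≈0.9725, B'=208/255≈0.8157
K = 1 - max(R',G',B') = 1 - 248/255 = 7/255 = 0.02745… → 0.03
(1-R'-K)/(1-K) simplifies to (max-R)/max with max = 248:
C = (248-160)/248 = 88/248 = 0.35483… → 0.35
M = (248-248)/248 = 0/248 = 0 → 0.00
Y = (248-208)/248 = 40/248 = 0.16129… → 0.16
= CMYK(0.35, 0.00, 0.16, 0.03)


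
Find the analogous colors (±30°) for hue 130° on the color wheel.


Base hue: 130°
Left analog: (130 - 30) mod 360 = 100°
Right analog: (130 + 30) mod 360 = 160°
Analogous hues = 100° and 160°


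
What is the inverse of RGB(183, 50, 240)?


Invert: (255-R, 255-G, 255-B)
R: 255-183 = 72
G: 255-50 = 205
B: 255-240 = 15
= RGB(72, 205, 15)


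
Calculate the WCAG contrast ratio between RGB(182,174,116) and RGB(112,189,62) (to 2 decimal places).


Linearize each sRGB channel c=v/255: c/12.92 if c ≤ 0.04045 else ((c+0.055)/1.055)^2.4
L = 0.2126×R_lin + 0.7152×G_lin + 0.0722×B_lin
Color 1 (182,174,116):
  R=182: 182/255≈0.7137 > 0.04045 → ((0.7137+0.055)/1.055)^2.4 ≈ 0.46778
  G=174: 174/255≈0.6824 > 0.04045 → ((0.6824+0.055)/1.055)^2.4 ≈ 0.42327
  B=116: 116/255≈0.4549 > 0.04045 → ((0.4549+0.055)/1.055)^2.4 ≈ 0.17465
  L1 = 0.2126×0.46778 + 0.7152×0.42327 + 0.0722×0.17465 ≈ 0.41478
Color 2 (112,189,62):
  R=112: 112/255≈0.4392 > 0.04045 → ((0.4392+0.055)/1.055)^2.4 ≈ 0.16203
  G=189: 189/255≈0.7412 > 0.04045 → ((0.7412+0.055)/1.055)^2.4 ≈ 0.50888
  B=62: 62/255≈0.2431 > 0.04045 → ((0.2431+0.055)/1.055)^2.4 ≈ 0.04817
  L2 = 0.2126×0.16203 + 0.7152×0.50888 + 0.0722×0.04817 ≈ 0.40188
Lighter = 0.41478, Darker = 0.40188
Ratio = (L_lighter + 0.05) / (L_darker + 0.05)
Ratio = (0.41478 + 0.05) / (0.40188 + 0.05) = 0.46478 / 0.45188 ≈ 1.0286
Ratio ≈ 1.03:1


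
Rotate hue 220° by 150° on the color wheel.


New hue = (H + rotation) mod 360
New hue = (220 + 150) mod 360
= 370 mod 360
= 10°


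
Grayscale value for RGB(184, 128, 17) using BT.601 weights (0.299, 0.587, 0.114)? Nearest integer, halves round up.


Gray = 0.299×R + 0.587×G + 0.114×B
Gray = 0.299×184 + 0.587×128 + 0.114×17
Gray = 55.016 + 75.136 + 1.938
Gray = 132.090 → round half up → 132
Gray = 132


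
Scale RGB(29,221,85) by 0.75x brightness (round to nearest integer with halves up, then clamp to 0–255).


Multiply each channel by 0.75, round half up, clamp to [0, 255]
R: 29×0.75 = 21.75 → round → 22
G: 221×0.75 = 165.75 → round → 166
B: 85×0.75 = 63.75 → round → 64
= RGB(22, 166, 64)


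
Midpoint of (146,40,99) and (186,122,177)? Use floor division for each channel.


Midpoint: each channel = ⌊(C₁+C₂)/2⌋
R: ⌊(146+186)/2⌋ = 166
G: ⌊(40+122)/2⌋ = 81
B: ⌊(99+177)/2⌋ = 138
= RGB(166, 81, 138)


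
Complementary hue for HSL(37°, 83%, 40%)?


Complement = opposite side of color wheel = hue + 180°
H' = (37 + 180) mod 360 = 217°
S and L unchanged.
= HSL(217°, 83%, 40%)


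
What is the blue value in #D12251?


Color: #D12251
R = D1 = 209
G = 22 = 34
B = 51 = 81
Blue = 81


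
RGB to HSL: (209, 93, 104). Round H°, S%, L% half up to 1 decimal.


Normalize: R'=209/255≈0.8196, G'=93/255≈0.3647, B'=104/255≈0.4078
Max=209/255, Min=93/255, Δ=Max-Min=116/255
L = (Max+Min)/2 = (209+93)/510 = 302/510 = 0.59215… → L = 59.2%
L > 0.5 → S = Δ/(2-Max-Min) = 116/(510-209-93) = 116/208 = 0.55769… → S = 55.8%
(the 1/255 factors cancel in S and H, so raw channel differences can be used)
Max is R' → H = 60 × (((G-B)/Δ) mod 6) = 60 × (((93-104)/116) mod 6)
  (-11)/116 = -0.0948…; negative, so add 6 → 5.9051…
  H = 60 × 5.9051… = 354.310…° → H = 354.3°
= HSL(354.3°, 55.8%, 59.2%)


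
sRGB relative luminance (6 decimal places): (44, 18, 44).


Linearize each channel (sRGB transfer function): c = v/255; c_lin = c/12.92 if c ≤ 0.04045, else ((c+0.055)/1.055)^2.4
  R: 44/255 ≈ 0.172549 > 0.04045 → ((0.172549+0.055)/1.055)^2.4 ≈ 0.025187
  G: 18/255 ≈ 0.070588 > 0.04045 → ((0.070588+0.055)/1.055)^2.4 ≈ 0.006049
  B: 44/255 ≈ 0.172549 > 0.04045 → ((0.172549+0.055)/1.055)^2.4 ≈ 0.025187
R_lin = 0.025187, G_lin = 0.006049, B_lin = 0.025187
L = 0.2126×R + 0.7152×G + 0.0722×B
L = 0.2126×0.025187 + 0.7152×0.006049 + 0.0722×0.025187
L ≈ 0.011499


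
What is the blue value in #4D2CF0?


Color: #4D2CF0
R = 4D = 77
G = 2C = 44
B = F0 = 240
Blue = 240


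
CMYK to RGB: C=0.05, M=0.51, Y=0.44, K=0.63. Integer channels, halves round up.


R = 255 × (1-C) × (1-K) = 255 × 0.95 × 0.37 = 89.6325 → 90
G = 255 × (1-M) × (1-K) = 255 × 0.49 × 0.37 = 46.2315 → 46
B = 255 × (1-Y) × (1-K) = 255 × 0.56 × 0.37 = 52.836 → 53
= RGB(90, 46, 53)


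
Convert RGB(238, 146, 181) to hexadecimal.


R = 238 → EE (hex)
G = 146 → 92 (hex)
B = 181 → B5 (hex)
Hex = #EE92B5


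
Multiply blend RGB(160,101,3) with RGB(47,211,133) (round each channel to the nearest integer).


Multiply: C = A×B/255, rounded to nearest integer
R: 160×47/255 = 7520/255 ≈ 29.490 → 29
G: 101×211/255 = 21311/255 ≈ 83.573 → 84
B: 3×133/255 = 399/255 ≈ 1.565 → 2
= RGB(29, 84, 2)


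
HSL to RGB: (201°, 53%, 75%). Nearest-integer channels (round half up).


H=201°, S=0.53, L=0.75
C = (1-|2L-1|)×S = (1-|0.50|)×0.53 = 0.265
H' = H/60 = 201/60 ≈ 3.3500; X = C×(1-|H' mod 2 - 1|) = 0.17225
m = L - C/2 = 0.75 - 0.1325 = 0.6175
Sector ⌊H'⌋ = 3 → (R',G',B') = (0.0, 0.17225, 0.265)
RGB = ((R'+m)×255, (G'+m)×255, (B'+m)×255) = (157.4625, 201.38625, 225.0375)
Round half up → RGB(157, 201, 225)


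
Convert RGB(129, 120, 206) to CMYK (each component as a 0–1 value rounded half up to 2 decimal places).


R'=129/255≈0.5059, G'=120/255≈0.4706, B'=206/255≈0.8078
K = 1 - max(R',G',B') = 1 - 206/255 = 49/255 = 0.19215… → 0.19
(1-R'-K)/(1-K) simplifies to (max-R)/max with max = 206:
C = (206-129)/206 = 77/206 = 0.37378… → 0.37
M = (206-120)/206 = 86/206 = 0.41747… → 0.42
Y = (206-206)/206 = 0/206 = 0 → 0.00
= CMYK(0.37, 0.42, 0.00, 0.19)


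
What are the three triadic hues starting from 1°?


Triadic: equally spaced at 120° intervals
H1 = 1°
H2 = (1 + 120) mod 360 = 121°
H3 = (1 + 240) mod 360 = 241°
Triadic = 1°, 121°, 241°


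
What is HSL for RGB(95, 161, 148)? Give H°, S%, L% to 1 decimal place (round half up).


Normalize: R'=95/255≈0.3725, G'=161/255≈0.6314, B'=148/255≈0.5804
Max=161/255, Min=95/255, Δ=Max-Min=66/255
L = (Max+Min)/2 = (161+95)/510 = 256/510 = 0.50196… → L = 50.2%
L > 0.5 → S = Δ/(2-Max-Min) = 66/(510-161-95) = 66/254 = 0.25984… → S = 26.0%
(the 1/255 factors cancel in S and H, so raw channel differences can be used)
Max is G' → H = 60 × ((B-R)/Δ + 2) = 60 × ((148-95)/66 + 2)
  53/66 + 2 = 0.8030… + 2 = 2.8030…
  H = 60 × 2.8030… = 168.181…° → H = 168.2°
= HSL(168.2°, 26.0%, 50.2%)


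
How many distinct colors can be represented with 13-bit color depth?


Colors = 2^bits = 2^13
= 8,192 colors


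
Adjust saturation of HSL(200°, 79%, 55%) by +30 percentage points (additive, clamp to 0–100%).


Original S = 79%
Adjustment = +30 percentage points
New S = 79 + (30) = 109
Clamp to [0, 100] → 100
= HSL(200°, 100%, 55%)


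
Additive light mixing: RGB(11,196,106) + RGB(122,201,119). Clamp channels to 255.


Additive: each channel = min(255, C₁+C₂)
R: 11+122 = 133 → 133
G: 196+201 = 397 → 255
B: 106+119 = 225 → 225
= RGB(133, 255, 225)


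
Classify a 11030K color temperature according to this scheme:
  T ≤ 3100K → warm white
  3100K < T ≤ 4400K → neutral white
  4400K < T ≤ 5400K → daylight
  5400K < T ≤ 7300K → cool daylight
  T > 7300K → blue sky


Temperature: 11030K
11030K > 7300K → blue sky
Classification: blue sky


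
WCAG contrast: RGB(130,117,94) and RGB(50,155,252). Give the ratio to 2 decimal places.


Linearize each sRGB channel c=v/255: c/12.92 if c ≤ 0.04045 else ((c+0.055)/1.055)^2.4
L = 0.2126×R_lin + 0.7152×G_lin + 0.0722×B_lin
Color 1 (130,117,94):
  R=130: 130/255≈0.5098 > 0.04045 → ((0.5098+0.055)/1.055)^2.4 ≈ 0.22323
  G=117: 117/255≈0.4588 > 0.04045 → ((0.4588+0.055)/1.055)^2.4 ≈ 0.17789
  B=94: 94/255≈0.3686 > 0.04045 → ((0.3686+0.055)/1.055)^2.4 ≈ 0.11193
  L1 = 0.2126×0.22323 + 0.7152×0.17789 + 0.0722×0.11193 ≈ 0.18277
Color 2 (50,155,252):
  R=50: 50/255≈0.1961 > 0.04045 → ((0.1961+0.055)/1.055)^2.4 ≈ 0.03190
  G=155: 155/255≈0.6078 > 0.04045 → ((0.6078+0.055)/1.055)^2.4 ≈ 0.32778
  B=252: 252/255≈0.9882 > 0.04045 → ((0.9882+0.055)/1.055)^2.4 ≈ 0.97345
  L2 = 0.2126×0.03190 + 0.7152×0.32778 + 0.0722×0.97345 ≈ 0.31149
Lighter = 0.31149, Darker = 0.18277
Ratio = (L_lighter + 0.05) / (L_darker + 0.05)
Ratio = (0.31149 + 0.05) / (0.18277 + 0.05) = 0.36149 / 0.23277 ≈ 1.5530
Ratio ≈ 1.55:1


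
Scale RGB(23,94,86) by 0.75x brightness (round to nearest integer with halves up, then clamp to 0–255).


Multiply each channel by 0.75, round half up, clamp to [0, 255]
R: 23×0.75 = 17.25 → round → 17
G: 94×0.75 = 70.5 → round → 71
B: 86×0.75 = 64.5 → round → 65
= RGB(17, 71, 65)


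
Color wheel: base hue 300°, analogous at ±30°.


Base hue: 300°
Left analog: (300 - 30) mod 360 = 270°
Right analog: (300 + 30) mod 360 = 330°
Analogous hues = 270° and 330°


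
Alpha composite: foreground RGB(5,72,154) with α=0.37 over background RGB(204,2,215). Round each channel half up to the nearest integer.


C = α×F + (1-α)×B, with 1-α = 0.63
R: 0.37×5 + 0.63×204 = 1.85 + 128.52 = 130.37 → 130
G: 0.37×72 + 0.63×2 = 26.64 + 1.26 = 27.90 → 28
B: 0.37×154 + 0.63×215 = 56.98 + 135.45 = 192.43 → 192
= RGB(130, 28, 192)


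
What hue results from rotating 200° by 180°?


New hue = (H + rotation) mod 360
New hue = (200 + 180) mod 360
= 380 mod 360
= 20°


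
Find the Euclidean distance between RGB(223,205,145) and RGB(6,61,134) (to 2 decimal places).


d = √[(R₁-R₂)² + (G₁-G₂)² + (B₁-B₂)²]
d = √[(223-6)² + (205-61)² + (145-134)²]
d = √[47089 + 20736 + 121]
d = √67946
d ≈ 260.66
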